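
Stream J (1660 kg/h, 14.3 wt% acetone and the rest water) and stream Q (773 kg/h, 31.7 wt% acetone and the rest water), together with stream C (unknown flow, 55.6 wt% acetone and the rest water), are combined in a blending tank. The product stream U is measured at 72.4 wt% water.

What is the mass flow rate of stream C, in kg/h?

675.3 kg/h

Let C be the unknown flow. Total out = 2433 + C.
water balance: 1950.6 + 0.444·C = 0.724·(2433 + C)
(0.444 − 0.724)·C = 0.724×2433 − 1950.6 = -189.09
C = -189.09 / -0.280 = 675.31 kg/h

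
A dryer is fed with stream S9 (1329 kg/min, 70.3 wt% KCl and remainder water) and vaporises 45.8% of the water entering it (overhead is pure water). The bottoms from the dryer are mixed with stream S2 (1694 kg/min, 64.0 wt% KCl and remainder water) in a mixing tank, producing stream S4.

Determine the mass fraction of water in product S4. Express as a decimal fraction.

0.290

Vapour removed = 0.458×0.297×1329 = 180.78 kg/min; concentrate = 1148.2 kg/min.
water reaching the mixer = 213.93 (from concentrate) + 1694×0.360 = 823.77 kg/min.
Product flow = 1148.2 + 1694 = 2842.2 kg/min; water fraction = 0.290.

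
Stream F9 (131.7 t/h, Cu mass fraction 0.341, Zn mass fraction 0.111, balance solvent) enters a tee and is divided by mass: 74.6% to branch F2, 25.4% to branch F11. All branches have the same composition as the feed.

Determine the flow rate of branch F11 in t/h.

33.45 t/h

Branch F11 flow = 0.254×131.7 = 33.452 t/h.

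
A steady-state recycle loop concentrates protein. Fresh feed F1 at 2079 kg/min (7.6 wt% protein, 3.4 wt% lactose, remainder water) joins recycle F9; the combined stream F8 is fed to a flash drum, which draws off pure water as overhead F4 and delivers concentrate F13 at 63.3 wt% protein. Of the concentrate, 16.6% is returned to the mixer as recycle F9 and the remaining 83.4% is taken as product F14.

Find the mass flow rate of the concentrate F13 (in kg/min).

Overall protein balance (none leaves overhead): protein in fresh feed = protein in product, i.e. 2079×0.076 = (1−0.166)·F13·0.633.
F13 = 158/(0.633×0.834) = 299.29 kg/min.

299.3 kg/min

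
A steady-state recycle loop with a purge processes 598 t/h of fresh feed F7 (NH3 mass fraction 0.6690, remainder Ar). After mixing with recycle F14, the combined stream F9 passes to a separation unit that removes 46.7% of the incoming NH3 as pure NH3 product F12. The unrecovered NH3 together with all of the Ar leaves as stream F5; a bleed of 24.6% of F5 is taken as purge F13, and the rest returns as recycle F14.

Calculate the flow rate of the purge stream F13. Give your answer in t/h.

Ar enters only via F7 and leaves only via the purge: 598×0.331 = 0.246×(Ar in F5), and the separation unit passes all Ar, so Ar in F9 = Ar in F5 = 804.63 t/h.
NH3 in F9: m_A = 598×0.669 + (1−0.246)·(1−0.467)·m_A, so m_A = 400.06/0.5981 = 668.87 t/h.
F5 = (1−0.467)×668.87 + 804.63 = 1161.1 t/h.
Purge F13 = 0.246×1161.1 = 285.64 t/h.

285.6 t/h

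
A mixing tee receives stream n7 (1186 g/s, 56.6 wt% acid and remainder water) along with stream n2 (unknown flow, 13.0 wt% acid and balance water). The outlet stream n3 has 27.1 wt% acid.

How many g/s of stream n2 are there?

2481 g/s

Let n2 be the unknown flow. Total out = 1186 + n2.
acid balance: 671.28 + 0.130·n2 = 0.271·(1186 + n2)
(0.130 − 0.271)·n2 = 0.271×1186 − 671.28 = -349.87
n2 = -349.87 / -0.141 = 2481.3 g/s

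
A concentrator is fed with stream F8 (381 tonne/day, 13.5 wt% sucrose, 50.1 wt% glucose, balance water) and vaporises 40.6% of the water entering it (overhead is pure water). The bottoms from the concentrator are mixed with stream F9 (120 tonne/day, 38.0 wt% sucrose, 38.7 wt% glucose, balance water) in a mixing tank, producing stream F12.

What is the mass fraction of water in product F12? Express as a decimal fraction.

0.248

Vapour removed = 0.406×0.364×381 = 56.306 tonne/day; concentrate = 324.69 tonne/day.
water reaching the mixer = 82.378 (from concentrate) + 120×0.233 = 110.34 tonne/day.
Product flow = 324.69 + 120 = 444.69 tonne/day; water fraction = 0.248.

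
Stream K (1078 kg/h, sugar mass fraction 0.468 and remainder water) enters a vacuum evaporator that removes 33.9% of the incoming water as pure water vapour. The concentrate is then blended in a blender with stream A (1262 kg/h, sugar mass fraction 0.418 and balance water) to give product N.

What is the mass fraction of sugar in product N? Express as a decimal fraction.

Vapour removed = 0.339×0.532×1078 = 194.42 kg/h; concentrate = 883.58 kg/h.
sugar reaching the mixer = 504.5 (from concentrate) + 1262×0.418 = 1032 kg/h.
Product flow = 883.58 + 1262 = 2145.6 kg/h; sugar fraction = 0.481.

0.481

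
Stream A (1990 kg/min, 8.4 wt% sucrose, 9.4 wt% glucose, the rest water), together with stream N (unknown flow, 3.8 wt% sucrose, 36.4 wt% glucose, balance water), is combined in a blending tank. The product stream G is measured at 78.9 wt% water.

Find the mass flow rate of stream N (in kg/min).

343.8 kg/min

Let N be the unknown flow. Total out = 1990 + N.
water balance: 1635.8 + 0.598·N = 0.789·(1990 + N)
(0.598 − 0.789)·N = 0.789×1990 − 1635.8 = -65.67
N = -65.67 / -0.191 = 343.82 kg/min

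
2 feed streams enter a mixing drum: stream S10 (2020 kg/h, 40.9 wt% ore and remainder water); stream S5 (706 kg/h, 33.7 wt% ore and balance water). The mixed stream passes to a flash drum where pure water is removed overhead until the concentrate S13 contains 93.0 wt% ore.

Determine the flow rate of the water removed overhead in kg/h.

1582 kg/h

ore entering = 2020×0.409 + 706×0.337 = 1064.1 kg/h.
All ore reports to S13, so S13 = 1064.1/0.930 = 1144.2 kg/h.
Total feed = 2726 kg/h; overhead = 2726 − 1144.2 = 1581.8 kg/h.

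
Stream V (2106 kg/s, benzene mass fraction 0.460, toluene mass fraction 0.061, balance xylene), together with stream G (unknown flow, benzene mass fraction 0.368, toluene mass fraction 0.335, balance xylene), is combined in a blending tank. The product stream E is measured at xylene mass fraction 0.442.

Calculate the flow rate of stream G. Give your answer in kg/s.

Let G be the unknown flow. Total out = 2106 + G.
xylene balance: 1008.8 + 0.297·G = 0.442·(2106 + G)
(0.297 − 0.442)·G = 0.442×2106 − 1008.8 = -77.922
G = -77.922 / -0.145 = 537.39 kg/s

537.4 kg/s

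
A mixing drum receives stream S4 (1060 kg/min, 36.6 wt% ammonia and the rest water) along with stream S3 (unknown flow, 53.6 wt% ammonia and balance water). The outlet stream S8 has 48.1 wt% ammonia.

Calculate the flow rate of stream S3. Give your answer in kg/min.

2216 kg/min

Let S3 be the unknown flow. Total out = 1060 + S3.
ammonia balance: 387.96 + 0.536·S3 = 0.481·(1060 + S3)
(0.536 − 0.481)·S3 = 0.481×1060 − 387.96 = 121.9
S3 = 121.9 / 0.055 = 2216.4 kg/min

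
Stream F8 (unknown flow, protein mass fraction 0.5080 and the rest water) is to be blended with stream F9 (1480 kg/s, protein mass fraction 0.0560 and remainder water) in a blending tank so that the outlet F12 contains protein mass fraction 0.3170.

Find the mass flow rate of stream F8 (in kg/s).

2022 kg/s

Let F8 be the unknown flow. Total out = 1480 + F8.
protein balance: 82.88 + 0.508·F8 = 0.317·(1480 + F8)
(0.508 − 0.317)·F8 = 0.317×1480 − 82.88 = 386.28
F8 = 386.28 / 0.191 = 2022.4 kg/s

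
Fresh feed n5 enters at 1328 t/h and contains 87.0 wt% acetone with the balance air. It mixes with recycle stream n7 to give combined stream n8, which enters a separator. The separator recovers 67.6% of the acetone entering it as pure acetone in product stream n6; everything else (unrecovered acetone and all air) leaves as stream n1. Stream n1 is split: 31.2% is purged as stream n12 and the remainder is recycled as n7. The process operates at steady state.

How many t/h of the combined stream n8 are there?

air enters only via n5 and leaves only via the purge: 1328×0.130 = 0.312×(air in n1), and the separator passes all air, so air in n8 = air in n1 = 553.33 t/h.
acetone in n8: m_A = 1328×0.870 + (1−0.312)·(1−0.676)·m_A, so m_A = 1155.4/0.7771 = 1486.8 t/h.
n8 = 1486.8 + 553.33 = 2040.1 t/h.

2040 t/h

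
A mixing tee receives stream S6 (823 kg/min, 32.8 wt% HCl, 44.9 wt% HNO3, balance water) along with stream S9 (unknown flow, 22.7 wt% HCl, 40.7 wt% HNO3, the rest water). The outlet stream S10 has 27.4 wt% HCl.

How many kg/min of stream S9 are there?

Let S9 be the unknown flow. Total out = 823 + S9.
HCl balance: 269.94 + 0.227·S9 = 0.274·(823 + S9)
(0.227 − 0.274)·S9 = 0.274×823 − 269.94 = -44.442
S9 = -44.442 / -0.047 = 945.57 kg/min

945.6 kg/min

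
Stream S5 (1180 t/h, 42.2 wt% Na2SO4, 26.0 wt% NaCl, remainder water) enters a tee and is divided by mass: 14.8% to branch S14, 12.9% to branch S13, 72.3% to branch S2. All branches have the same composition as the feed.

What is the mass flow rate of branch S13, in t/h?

152.2 t/h

Branch S13 flow = 0.129×1180 = 152.22 t/h.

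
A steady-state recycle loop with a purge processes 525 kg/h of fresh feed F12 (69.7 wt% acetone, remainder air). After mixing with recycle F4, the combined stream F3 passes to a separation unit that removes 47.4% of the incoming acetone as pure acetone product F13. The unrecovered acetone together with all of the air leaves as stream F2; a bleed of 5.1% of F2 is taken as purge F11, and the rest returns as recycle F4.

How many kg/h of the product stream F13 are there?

346.3 kg/h

acetone in F3: m_A = 525×0.697 + (1−0.051)·(1−0.474)·m_A, so m_A = 365.92/0.5008 = 730.64 kg/h.
Product F13 = 0.474×730.64 = 346.32 kg/h.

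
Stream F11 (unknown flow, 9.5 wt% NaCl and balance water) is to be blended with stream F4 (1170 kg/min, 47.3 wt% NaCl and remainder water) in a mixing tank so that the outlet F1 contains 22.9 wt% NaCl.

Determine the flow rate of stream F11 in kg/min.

2130 kg/min

Let F11 be the unknown flow. Total out = 1170 + F11.
NaCl balance: 553.41 + 0.095·F11 = 0.229·(1170 + F11)
(0.095 − 0.229)·F11 = 0.229×1170 − 553.41 = -285.48
F11 = -285.48 / -0.134 = 2130.4 kg/min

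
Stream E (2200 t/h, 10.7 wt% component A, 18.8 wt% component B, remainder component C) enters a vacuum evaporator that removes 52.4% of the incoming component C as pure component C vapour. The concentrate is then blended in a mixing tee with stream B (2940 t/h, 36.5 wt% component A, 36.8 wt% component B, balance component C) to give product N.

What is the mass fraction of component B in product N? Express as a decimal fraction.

Vapour removed = 0.524×0.705×2200 = 812.72 t/h; concentrate = 1387.3 t/h.
component B reaching the mixer = 413.6 (from concentrate) + 2940×0.368 = 1495.5 t/h.
Product flow = 1387.3 + 2940 = 4327.3 t/h; component B fraction = 0.3456.

0.3456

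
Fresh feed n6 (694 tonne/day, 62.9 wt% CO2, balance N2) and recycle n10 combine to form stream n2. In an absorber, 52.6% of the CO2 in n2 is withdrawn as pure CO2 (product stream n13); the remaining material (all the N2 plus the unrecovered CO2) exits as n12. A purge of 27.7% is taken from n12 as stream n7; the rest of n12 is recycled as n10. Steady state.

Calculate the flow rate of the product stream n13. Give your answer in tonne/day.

349.3 tonne/day

CO2 in n2: m_A = 694×0.629 + (1−0.277)·(1−0.526)·m_A, so m_A = 436.53/0.6573 = 664.12 tonne/day.
Product n13 = 0.526×664.12 = 349.33 tonne/day.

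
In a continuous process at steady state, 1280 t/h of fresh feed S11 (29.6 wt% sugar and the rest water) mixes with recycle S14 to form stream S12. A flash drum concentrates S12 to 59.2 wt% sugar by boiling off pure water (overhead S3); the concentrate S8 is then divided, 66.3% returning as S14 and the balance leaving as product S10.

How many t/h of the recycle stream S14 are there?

1259 t/h

Overall sugar balance (none leaves overhead): sugar in fresh feed = sugar in product, i.e. 1280×0.296 = (1−0.663)·S8·0.592.
S8 = 378.88/(0.592×0.337) = 1899.1 t/h.
Recycle S14 = 0.663×1899.1 = 1259.1 t/h.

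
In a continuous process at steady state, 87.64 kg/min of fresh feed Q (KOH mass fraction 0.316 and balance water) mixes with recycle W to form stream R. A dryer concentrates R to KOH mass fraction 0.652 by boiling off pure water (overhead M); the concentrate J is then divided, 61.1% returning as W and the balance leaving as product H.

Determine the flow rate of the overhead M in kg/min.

Overall KOH balance (none leaves overhead): KOH in fresh feed = KOH in product, i.e. 87.64×0.316 = (1−0.611)·J·0.652.
J = 27.694/(0.652×0.389) = 109.19 kg/min.
Recycle W = 0.611×109.19 = 66.717 kg/min.
Combined feed R = 87.64 + 66.717 = 154.36 kg/min.
Overhead M = R − J = 154.36 − 109.19 = 45.164 kg/min.

45.16 kg/min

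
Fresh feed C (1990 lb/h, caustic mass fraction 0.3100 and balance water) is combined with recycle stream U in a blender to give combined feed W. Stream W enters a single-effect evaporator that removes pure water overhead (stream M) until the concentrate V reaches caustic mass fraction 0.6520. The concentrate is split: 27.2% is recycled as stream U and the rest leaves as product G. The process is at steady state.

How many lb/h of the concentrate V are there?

1300 lb/h

Overall caustic balance (none leaves overhead): caustic in fresh feed = caustic in product, i.e. 1990×0.310 = (1−0.272)·V·0.652.
V = 616.9/(0.652×0.728) = 1299.7 lb/h.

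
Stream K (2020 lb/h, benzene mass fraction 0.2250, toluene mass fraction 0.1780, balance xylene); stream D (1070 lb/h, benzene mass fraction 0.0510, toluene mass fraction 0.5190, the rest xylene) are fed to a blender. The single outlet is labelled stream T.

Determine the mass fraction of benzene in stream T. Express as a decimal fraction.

Total flow out = 2020 + 1070 = 3090 lb/h.
benzene in = 2020×0.225 + 1070×0.051 = 509.07 lb/h.
benzene mass fraction in T = 509.07/3090 = 0.1647.

0.1647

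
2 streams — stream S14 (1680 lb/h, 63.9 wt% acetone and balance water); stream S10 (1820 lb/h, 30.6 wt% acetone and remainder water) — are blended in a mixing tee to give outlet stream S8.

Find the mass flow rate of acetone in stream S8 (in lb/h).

1630 lb/h

acetone out = acetone in = 1680×0.639 + 1820×0.306 = 1630.4 lb/h.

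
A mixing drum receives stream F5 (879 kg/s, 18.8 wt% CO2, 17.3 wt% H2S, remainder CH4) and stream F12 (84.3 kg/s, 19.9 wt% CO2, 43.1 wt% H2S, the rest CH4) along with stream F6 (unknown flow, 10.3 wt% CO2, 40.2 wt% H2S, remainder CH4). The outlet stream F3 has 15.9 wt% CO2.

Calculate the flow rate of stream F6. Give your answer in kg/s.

515.4 kg/s

Let F6 be the unknown flow. Total out = 963.3 + F6.
CO2 balance: 182.03 + 0.103·F6 = 0.159·(963.3 + F6)
(0.103 − 0.159)·F6 = 0.159×963.3 − 182.03 = -28.863
F6 = -28.863 / -0.056 = 515.41 kg/s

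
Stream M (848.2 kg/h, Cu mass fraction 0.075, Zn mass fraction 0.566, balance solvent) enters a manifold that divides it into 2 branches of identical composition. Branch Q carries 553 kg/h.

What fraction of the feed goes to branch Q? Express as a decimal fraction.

0.652

Fraction to Q = 553/848.2 = 0.6520.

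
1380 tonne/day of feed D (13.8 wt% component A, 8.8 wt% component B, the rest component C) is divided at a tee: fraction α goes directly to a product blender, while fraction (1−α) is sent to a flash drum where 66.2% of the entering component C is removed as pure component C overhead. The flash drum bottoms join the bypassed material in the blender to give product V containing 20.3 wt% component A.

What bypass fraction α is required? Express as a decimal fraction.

All 1380×0.138 = 190.44 tonne/day of component A reaches V, so V = 190.44/0.203 = 938.13 tonne/day and vapour = 441.87 tonne/day.
The evaporator receives (1−α)·1380 of feed at 0.774 component C and removes 0.662 of that component C:
0.662×0.774×(1−α)×1380 = 441.87
(1−α) = 441.87/707.1 = 0.6249;  α = 0.3751.

0.375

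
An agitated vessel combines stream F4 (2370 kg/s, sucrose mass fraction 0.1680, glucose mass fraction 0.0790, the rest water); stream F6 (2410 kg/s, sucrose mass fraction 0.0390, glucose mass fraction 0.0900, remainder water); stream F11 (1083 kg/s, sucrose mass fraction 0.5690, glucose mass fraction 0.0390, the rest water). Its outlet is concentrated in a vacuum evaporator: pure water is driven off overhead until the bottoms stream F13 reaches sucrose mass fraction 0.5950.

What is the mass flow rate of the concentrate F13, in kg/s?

sucrose entering = 2370×0.168 + 2410×0.039 + 1083×0.569 = 1108.4 kg/s.
All sucrose reports to F13, so F13 = 1108.4/0.595 = 1862.8 kg/s.

1863 kg/s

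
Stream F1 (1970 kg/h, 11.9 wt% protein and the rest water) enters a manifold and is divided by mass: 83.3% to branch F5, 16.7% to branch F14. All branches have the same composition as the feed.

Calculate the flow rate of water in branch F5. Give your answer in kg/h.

1446 kg/h

Branch F5 total = 0.833×1970 = 1641 kg/h.
water in F5 = 0.881×1641 = 1445.7 kg/h.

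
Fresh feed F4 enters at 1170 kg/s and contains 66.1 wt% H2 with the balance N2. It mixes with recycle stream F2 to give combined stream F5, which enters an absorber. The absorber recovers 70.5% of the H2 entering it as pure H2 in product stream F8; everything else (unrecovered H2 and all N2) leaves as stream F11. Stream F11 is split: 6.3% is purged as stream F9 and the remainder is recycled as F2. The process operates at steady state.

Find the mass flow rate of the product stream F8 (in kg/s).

H2 in F5: m_A = 1170×0.661 + (1−0.063)·(1−0.705)·m_A, so m_A = 773.37/0.7236 = 1068.8 kg/s.
Product F8 = 0.705×1068.8 = 753.51 kg/s.

753.5 kg/s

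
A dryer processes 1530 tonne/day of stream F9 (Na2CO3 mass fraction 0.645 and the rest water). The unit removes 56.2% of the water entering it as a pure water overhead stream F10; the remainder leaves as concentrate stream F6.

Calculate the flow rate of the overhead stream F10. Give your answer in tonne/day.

305.3 tonne/day

water entering = 1530×0.355 = 543.15 tonne/day; overhead removed = 0.562×543.15 = 305.25 tonne/day.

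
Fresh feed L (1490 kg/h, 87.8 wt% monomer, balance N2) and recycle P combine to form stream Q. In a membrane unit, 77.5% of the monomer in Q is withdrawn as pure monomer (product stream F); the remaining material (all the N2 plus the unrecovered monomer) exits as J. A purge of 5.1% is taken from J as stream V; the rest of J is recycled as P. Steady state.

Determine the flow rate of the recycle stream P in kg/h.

N2 enters only via L and leaves only via the purge: 1490×0.122 = 0.051×(N2 in J), and the membrane unit passes all N2, so N2 in Q = N2 in J = 3564.3 kg/h.
monomer in Q: m_A = 1490×0.878 + (1−0.051)·(1−0.775)·m_A, so m_A = 1308.2/0.7865 = 1663.4 kg/h.
J = (1−0.775)×1663.4 + 3564.3 = 3938.6 kg/h.
Recycle P = (1−0.051)×3938.6 = 3737.7 kg/h.

3738 kg/h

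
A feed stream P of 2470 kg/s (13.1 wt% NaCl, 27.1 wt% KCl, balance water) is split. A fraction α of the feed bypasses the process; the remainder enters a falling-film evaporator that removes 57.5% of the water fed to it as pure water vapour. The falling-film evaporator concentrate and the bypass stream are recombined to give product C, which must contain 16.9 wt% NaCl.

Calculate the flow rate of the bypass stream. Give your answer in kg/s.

All 2470×0.131 = 323.57 kg/s of NaCl reaches C, so C = 323.57/0.169 = 1914.6 kg/s and vapour = 555.38 kg/s.
The evaporator receives (1−α)·2470 of feed at 0.598 water and removes 0.575 of that water:
0.575×0.598×(1−α)×2470 = 555.38
(1−α) = 555.38/849.31 = 0.6539;  α = 0.3461.
Bypass flow = 0.3461×2470 = 854.81 kg/s.

854.8 kg/s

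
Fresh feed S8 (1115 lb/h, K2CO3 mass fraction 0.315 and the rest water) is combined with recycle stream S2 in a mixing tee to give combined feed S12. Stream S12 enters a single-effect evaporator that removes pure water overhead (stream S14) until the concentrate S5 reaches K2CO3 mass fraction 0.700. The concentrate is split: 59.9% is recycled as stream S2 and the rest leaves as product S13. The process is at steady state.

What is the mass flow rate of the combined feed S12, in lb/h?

Overall K2CO3 balance (none leaves overhead): K2CO3 in fresh feed = K2CO3 in product, i.e. 1115×0.315 = (1−0.599)·S5·0.700.
S5 = 351.23/(0.700×0.401) = 1251.2 lb/h.
Recycle S2 = 0.599×1251.2 = 749.5 lb/h.
Combined feed S12 = 1115 + 749.5 = 1864.5 lb/h.

1864 lb/h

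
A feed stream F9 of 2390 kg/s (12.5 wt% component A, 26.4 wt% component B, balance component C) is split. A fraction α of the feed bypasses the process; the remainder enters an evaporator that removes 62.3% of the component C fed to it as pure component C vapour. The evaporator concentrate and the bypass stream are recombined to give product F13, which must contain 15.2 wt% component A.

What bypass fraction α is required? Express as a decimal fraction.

All 2390×0.125 = 298.75 kg/s of component A reaches F13, so F13 = 298.75/0.152 = 1965.5 kg/s and vapour = 424.54 kg/s.
The evaporator receives (1−α)·2390 of feed at 0.611 component C and removes 0.623 of that component C:
0.623×0.611×(1−α)×2390 = 424.54
(1−α) = 424.54/909.76 = 0.4666;  α = 0.5334.

0.533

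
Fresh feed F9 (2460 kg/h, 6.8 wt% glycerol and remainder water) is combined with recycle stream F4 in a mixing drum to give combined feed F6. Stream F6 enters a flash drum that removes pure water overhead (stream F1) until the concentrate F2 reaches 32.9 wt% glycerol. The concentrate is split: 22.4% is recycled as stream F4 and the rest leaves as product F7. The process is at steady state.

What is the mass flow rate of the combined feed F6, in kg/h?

2607 kg/h

Overall glycerol balance (none leaves overhead): glycerol in fresh feed = glycerol in product, i.e. 2460×0.068 = (1−0.224)·F2·0.329.
F2 = 167.28/(0.329×0.776) = 655.22 kg/h.
Recycle F4 = 0.224×655.22 = 146.77 kg/h.
Combined feed F6 = 2460 + 146.77 = 2606.8 kg/h.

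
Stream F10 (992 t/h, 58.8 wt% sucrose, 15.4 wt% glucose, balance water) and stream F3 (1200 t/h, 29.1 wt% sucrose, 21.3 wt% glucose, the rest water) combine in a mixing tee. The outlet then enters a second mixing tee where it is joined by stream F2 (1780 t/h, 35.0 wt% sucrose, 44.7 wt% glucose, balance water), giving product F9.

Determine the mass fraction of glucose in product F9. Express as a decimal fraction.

Overall, product flow = 3972 t/h.
glucose in = 992×0.154 + 1200×0.213 + 1780×0.447 = 1204 t/h.
glucose fraction in F9 = 0.303.

0.303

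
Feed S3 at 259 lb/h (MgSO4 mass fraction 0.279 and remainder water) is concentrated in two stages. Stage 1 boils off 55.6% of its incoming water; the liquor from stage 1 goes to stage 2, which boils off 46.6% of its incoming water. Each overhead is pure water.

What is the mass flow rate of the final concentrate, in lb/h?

water in feed = 259×0.721 = 186.74 lb/h.
After stage 1: water left = (1−0.556)×186.74 = 82.912; stream total = 155.17 lb/h.
After stage 2: water left = (1−0.466)×82.912 = 44.275; final concentrate = 116.54 lb/h.

116.5 lb/h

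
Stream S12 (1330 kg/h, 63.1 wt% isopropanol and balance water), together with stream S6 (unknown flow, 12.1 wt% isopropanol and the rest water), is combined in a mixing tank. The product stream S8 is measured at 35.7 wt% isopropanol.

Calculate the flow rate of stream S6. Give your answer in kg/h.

Let S6 be the unknown flow. Total out = 1330 + S6.
isopropanol balance: 839.23 + 0.121·S6 = 0.357·(1330 + S6)
(0.121 − 0.357)·S6 = 0.357×1330 − 839.23 = -364.42
S6 = -364.42 / -0.236 = 1544.2 kg/h

1544 kg/h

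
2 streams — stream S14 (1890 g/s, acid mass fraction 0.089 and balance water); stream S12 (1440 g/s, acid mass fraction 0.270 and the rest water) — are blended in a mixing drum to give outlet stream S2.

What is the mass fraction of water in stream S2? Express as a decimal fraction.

Total flow out = 1890 + 1440 = 3330 g/s.
water in = 1890×0.911 + 1440×0.730 = 2773 g/s.
water mass fraction in S2 = 2773/3330 = 0.833.

0.833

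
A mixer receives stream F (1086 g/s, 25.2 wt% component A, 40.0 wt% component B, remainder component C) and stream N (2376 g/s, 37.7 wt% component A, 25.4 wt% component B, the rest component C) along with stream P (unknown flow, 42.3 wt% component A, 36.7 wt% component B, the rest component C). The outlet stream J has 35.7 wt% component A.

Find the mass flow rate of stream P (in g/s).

1008 g/s

Let P be the unknown flow. Total out = 3462 + P.
component A balance: 1169.4 + 0.423·P = 0.357·(3462 + P)
(0.423 − 0.357)·P = 0.357×3462 − 1169.4 = 66.51
P = 66.51 / 0.066 = 1007.7 g/s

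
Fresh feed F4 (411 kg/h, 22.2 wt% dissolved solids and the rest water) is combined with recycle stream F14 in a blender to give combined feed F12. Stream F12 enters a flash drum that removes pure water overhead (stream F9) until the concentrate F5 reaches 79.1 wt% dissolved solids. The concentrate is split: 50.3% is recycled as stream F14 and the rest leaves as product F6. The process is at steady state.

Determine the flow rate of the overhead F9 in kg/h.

Overall dissolved solids balance (none leaves overhead): dissolved solids in fresh feed = dissolved solids in product, i.e. 411×0.222 = (1−0.503)·F5·0.791.
F5 = 91.242/(0.791×0.497) = 232.09 kg/h.
Recycle F14 = 0.503×232.09 = 116.74 kg/h.
Combined feed F12 = 411 + 116.74 = 527.74 kg/h.
Overhead F9 = F12 − F5 = 527.74 − 232.09 = 295.65 kg/h.

295.6 kg/h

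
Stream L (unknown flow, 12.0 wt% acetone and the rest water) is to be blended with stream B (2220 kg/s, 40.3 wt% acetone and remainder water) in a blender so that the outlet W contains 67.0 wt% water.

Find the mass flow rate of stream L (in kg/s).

771.7 kg/s

Let L be the unknown flow. Total out = 2220 + L.
water balance: 1325.3 + 0.880·L = 0.670·(2220 + L)
(0.880 − 0.670)·L = 0.670×2220 − 1325.3 = 162.06
L = 162.06 / 0.210 = 771.71 kg/s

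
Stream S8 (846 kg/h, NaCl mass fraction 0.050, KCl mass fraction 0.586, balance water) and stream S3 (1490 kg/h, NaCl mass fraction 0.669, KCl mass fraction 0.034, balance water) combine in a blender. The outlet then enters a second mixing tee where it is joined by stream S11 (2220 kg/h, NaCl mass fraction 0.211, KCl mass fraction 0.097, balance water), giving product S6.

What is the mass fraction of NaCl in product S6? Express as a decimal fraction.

Overall, product flow = 4556 kg/h.
NaCl in = 846×0.050 + 1490×0.669 + 2220×0.211 = 1507.5 kg/h.
NaCl fraction in S6 = 0.331.

0.331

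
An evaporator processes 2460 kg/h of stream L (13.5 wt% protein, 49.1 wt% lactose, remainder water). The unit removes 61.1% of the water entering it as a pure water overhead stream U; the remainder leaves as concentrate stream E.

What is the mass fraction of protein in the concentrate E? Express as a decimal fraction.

protein is not removed: 2460×0.135 = 332.1 kg/h of protein enters E.
water entering = 2460×0.374 = 920.04 kg/h; overhead removed = 0.611×920.04 = 562.14 kg/h.
Concentrate = 2460 − 562.14 = 1897.9 kg/h.
Mass fraction = 332.1/1897.9 = 0.175.

0.175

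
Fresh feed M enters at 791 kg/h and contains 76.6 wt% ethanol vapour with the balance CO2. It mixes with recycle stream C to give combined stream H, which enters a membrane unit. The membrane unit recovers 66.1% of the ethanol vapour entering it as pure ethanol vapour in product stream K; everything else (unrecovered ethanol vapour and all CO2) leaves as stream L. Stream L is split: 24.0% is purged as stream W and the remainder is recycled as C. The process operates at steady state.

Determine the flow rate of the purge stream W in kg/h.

CO2 enters only via M and leaves only via the purge: 791×0.234 = 0.240×(CO2 in L), and the membrane unit passes all CO2, so CO2 in H = CO2 in L = 771.23 kg/h.
ethanol vapour in H: m_A = 791×0.766 + (1−0.240)·(1−0.661)·m_A, so m_A = 605.91/0.7424 = 816.19 kg/h.
L = (1−0.661)×816.19 + 771.23 = 1047.9 kg/h.
Purge W = 0.240×1047.9 = 251.5 kg/h.

251.5 kg/h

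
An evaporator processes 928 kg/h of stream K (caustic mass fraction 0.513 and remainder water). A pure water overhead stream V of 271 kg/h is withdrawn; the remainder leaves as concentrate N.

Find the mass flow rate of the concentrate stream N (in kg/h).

Concentrate = 928 − 271 = 657 kg/h.

657 kg/h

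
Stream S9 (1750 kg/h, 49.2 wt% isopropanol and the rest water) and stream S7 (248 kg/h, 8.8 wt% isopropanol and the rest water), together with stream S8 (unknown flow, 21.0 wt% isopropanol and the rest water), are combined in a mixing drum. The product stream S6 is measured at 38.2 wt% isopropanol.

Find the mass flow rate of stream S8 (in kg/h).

Let S8 be the unknown flow. Total out = 1998 + S8.
isopropanol balance: 882.82 + 0.210·S8 = 0.382·(1998 + S8)
(0.210 − 0.382)·S8 = 0.382×1998 − 882.82 = -119.59
S8 = -119.59 / -0.172 = 695.28 kg/h

695.3 kg/h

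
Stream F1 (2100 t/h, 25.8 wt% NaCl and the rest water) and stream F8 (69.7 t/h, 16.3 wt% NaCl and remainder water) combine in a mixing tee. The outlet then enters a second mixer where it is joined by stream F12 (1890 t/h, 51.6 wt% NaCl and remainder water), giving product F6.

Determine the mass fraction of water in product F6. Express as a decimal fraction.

Overall, product flow = 4059.7 t/h.
water in = 2100×0.742 + 69.7×0.837 + 1890×0.484 = 2531.3 t/h.
water fraction in F6 = 0.6235.

0.6235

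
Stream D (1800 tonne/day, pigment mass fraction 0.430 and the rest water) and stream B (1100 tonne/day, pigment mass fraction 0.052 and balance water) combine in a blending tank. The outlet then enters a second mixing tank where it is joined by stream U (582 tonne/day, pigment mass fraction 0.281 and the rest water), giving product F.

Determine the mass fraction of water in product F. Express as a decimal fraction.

0.714

Overall, product flow = 3482 tonne/day.
water in = 1800×0.570 + 1100×0.948 + 582×0.719 = 2487.3 tonne/day.
water fraction in F = 0.714.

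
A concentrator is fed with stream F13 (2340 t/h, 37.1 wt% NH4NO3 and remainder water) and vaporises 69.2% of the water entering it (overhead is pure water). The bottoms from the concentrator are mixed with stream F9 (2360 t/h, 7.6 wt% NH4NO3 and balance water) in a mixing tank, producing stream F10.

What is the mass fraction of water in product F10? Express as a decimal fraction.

0.7155

Vapour removed = 0.692×0.629×2340 = 1018.5 t/h; concentrate = 1321.5 t/h.
water reaching the mixer = 453.33 (from concentrate) + 2360×0.924 = 2634 t/h.
Product flow = 1321.5 + 2360 = 3681.5 t/h; water fraction = 0.7155.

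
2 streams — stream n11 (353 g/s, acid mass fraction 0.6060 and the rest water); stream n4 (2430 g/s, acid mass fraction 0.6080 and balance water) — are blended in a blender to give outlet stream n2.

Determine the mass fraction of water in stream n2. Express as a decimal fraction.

0.3923

Total flow out = 353 + 2430 = 2783 g/s.
water in = 353×0.394 + 2430×0.392 = 1091.6 g/s.
water mass fraction in n2 = 1091.6/2783 = 0.3923.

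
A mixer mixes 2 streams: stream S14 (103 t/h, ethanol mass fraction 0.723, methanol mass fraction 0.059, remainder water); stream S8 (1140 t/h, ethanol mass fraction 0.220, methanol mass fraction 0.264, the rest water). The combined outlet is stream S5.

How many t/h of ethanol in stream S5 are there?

ethanol out = ethanol in = 103×0.723 + 1140×0.220 = 325.27 t/h.

325.3 t/h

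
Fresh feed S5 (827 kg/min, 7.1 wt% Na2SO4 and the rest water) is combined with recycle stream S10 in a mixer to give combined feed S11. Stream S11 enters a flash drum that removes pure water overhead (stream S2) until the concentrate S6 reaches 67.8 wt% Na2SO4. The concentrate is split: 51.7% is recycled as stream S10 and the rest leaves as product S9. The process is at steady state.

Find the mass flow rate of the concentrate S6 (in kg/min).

Overall Na2SO4 balance (none leaves overhead): Na2SO4 in fresh feed = Na2SO4 in product, i.e. 827×0.071 = (1−0.517)·S6·0.678.
S6 = 58.717/(0.678×0.483) = 179.3 kg/min.

179.3 kg/min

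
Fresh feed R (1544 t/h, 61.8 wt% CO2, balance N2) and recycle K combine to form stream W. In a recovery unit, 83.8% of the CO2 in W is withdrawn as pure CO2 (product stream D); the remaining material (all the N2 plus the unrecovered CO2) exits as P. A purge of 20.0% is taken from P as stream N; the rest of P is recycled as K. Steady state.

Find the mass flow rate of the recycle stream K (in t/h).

2501 t/h

N2 enters only via R and leaves only via the purge: 1544×0.382 = 0.200×(N2 in P), and the recovery unit passes all N2, so N2 in W = N2 in P = 2949 t/h.
CO2 in W: m_A = 1544×0.618 + (1−0.200)·(1−0.838)·m_A, so m_A = 954.19/0.8704 = 1096.3 t/h.
P = (1−0.838)×1096.3 + 2949 = 3126.6 t/h.
Recycle K = (1−0.200)×3126.6 = 2501.3 t/h.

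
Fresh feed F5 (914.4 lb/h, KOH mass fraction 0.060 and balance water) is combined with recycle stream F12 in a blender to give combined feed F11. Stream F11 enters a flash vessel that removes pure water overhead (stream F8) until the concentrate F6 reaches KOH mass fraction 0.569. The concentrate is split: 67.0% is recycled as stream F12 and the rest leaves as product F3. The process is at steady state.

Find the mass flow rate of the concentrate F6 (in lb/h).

292.2 lb/h

Overall KOH balance (none leaves overhead): KOH in fresh feed = KOH in product, i.e. 914.4×0.060 = (1−0.670)·F6·0.569.
F6 = 54.864/(0.569×0.330) = 292.19 lb/h.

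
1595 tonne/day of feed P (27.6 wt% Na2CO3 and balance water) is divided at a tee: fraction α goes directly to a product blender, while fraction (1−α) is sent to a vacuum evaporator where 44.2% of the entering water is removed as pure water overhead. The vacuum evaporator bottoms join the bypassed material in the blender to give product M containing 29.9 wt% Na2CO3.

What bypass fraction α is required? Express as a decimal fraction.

0.760

All 1595×0.276 = 440.22 tonne/day of Na2CO3 reaches M, so M = 440.22/0.299 = 1472.3 tonne/day and vapour = 122.69 tonne/day.
The evaporator receives (1−α)·1595 of feed at 0.724 water and removes 0.442 of that water:
0.442×0.724×(1−α)×1595 = 122.69
(1−α) = 122.69/510.41 = 0.2404;  α = 0.7596.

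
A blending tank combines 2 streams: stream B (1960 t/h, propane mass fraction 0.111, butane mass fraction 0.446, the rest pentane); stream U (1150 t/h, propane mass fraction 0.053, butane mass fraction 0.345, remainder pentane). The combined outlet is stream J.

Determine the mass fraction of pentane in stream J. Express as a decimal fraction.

0.502

Total flow out = 1960 + 1150 = 3110 t/h.
pentane in = 1960×0.443 + 1150×0.602 = 1560.6 t/h.
pentane mass fraction in J = 1560.6/3110 = 0.502.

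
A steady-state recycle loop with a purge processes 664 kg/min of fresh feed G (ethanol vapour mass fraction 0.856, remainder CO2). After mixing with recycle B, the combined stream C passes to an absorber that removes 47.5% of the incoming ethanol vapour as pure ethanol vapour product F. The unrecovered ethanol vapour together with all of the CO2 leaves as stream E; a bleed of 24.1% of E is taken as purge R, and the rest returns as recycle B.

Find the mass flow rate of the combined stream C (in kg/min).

CO2 enters only via G and leaves only via the purge: 664×0.144 = 0.241×(CO2 in E), and the absorber passes all CO2, so CO2 in C = CO2 in E = 396.75 kg/min.
ethanol vapour in C: m_A = 664×0.856 + (1−0.241)·(1−0.475)·m_A, so m_A = 568.38/0.6015 = 944.91 kg/min.
C = 944.91 + 396.75 = 1341.7 kg/min.

1342 kg/min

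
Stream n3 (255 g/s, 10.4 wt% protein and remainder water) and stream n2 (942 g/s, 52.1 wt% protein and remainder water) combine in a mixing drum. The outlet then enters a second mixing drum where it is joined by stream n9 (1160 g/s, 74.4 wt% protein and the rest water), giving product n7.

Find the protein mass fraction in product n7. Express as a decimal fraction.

0.586

Overall, product flow = 2357 g/s.
protein in = 255×0.104 + 942×0.521 + 1160×0.744 = 1380.3 g/s.
protein fraction in n7 = 0.586.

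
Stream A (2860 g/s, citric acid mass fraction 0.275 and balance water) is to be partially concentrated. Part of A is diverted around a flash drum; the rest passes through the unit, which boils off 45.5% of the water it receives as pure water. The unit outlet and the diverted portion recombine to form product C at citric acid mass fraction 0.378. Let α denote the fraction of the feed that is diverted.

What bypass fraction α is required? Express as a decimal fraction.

All 2860×0.275 = 786.5 g/s of citric acid reaches C, so C = 786.5/0.378 = 2080.7 g/s and vapour = 779.31 g/s.
The evaporator receives (1−α)·2860 of feed at 0.725 water and removes 0.455 of that water:
0.455×0.725×(1−α)×2860 = 779.31
(1−α) = 779.31/943.44 = 0.8260;  α = 0.1740.

0.174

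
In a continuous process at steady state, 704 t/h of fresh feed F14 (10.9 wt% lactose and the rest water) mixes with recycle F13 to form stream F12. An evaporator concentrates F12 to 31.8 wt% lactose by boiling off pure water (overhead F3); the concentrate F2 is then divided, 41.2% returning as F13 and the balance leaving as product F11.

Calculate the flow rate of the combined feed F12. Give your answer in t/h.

873.1 t/h

Overall lactose balance (none leaves overhead): lactose in fresh feed = lactose in product, i.e. 704×0.109 = (1−0.412)·F2·0.318.
F2 = 76.736/(0.318×0.588) = 410.39 t/h.
Recycle F13 = 0.412×410.39 = 169.08 t/h.
Combined feed F12 = 704 + 169.08 = 873.08 t/h.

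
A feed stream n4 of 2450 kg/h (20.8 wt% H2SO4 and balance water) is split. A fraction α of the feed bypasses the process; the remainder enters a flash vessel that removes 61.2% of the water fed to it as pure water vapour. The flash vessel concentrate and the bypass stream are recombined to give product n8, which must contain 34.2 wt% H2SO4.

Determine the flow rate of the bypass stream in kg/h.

469.5 kg/h

All 2450×0.208 = 509.6 kg/h of H2SO4 reaches n8, so n8 = 509.6/0.342 = 1490.1 kg/h and vapour = 959.94 kg/h.
The evaporator receives (1−α)·2450 of feed at 0.792 water and removes 0.612 of that water:
0.612×0.792×(1−α)×2450 = 959.94
(1−α) = 959.94/1187.5 = 0.8084;  α = 0.1916.
Bypass flow = 0.1916×2450 = 469.53 kg/h.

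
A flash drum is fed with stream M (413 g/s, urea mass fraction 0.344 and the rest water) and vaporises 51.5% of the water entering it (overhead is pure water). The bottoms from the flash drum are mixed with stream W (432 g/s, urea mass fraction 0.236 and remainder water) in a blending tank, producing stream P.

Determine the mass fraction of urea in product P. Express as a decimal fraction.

Vapour removed = 0.515×0.656×413 = 139.53 g/s; concentrate = 273.47 g/s.
urea reaching the mixer = 142.07 (from concentrate) + 432×0.236 = 244.02 g/s.
Product flow = 273.47 + 432 = 705.47 g/s; urea fraction = 0.346.

0.346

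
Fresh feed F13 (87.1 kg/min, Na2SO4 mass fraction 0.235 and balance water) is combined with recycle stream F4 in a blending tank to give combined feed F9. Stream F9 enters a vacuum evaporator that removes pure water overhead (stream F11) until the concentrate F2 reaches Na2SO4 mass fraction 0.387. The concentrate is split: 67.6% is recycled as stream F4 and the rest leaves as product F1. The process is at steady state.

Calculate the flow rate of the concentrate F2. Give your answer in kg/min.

163.2 kg/min

Overall Na2SO4 balance (none leaves overhead): Na2SO4 in fresh feed = Na2SO4 in product, i.e. 87.1×0.235 = (1−0.676)·F2·0.387.
F2 = 20.468/(0.387×0.324) = 163.24 kg/min.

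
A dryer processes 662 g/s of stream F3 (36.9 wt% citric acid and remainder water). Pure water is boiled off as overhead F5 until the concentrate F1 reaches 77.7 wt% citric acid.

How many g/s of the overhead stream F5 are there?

citric acid is conserved: 662×0.369 = 244.28 g/s all reports to the concentrate.
Concentrate = 244.28/(target fraction) = 314.39 g/s.
Overhead = 662 − 314.39 = 347.61 g/s.

347.6 g/s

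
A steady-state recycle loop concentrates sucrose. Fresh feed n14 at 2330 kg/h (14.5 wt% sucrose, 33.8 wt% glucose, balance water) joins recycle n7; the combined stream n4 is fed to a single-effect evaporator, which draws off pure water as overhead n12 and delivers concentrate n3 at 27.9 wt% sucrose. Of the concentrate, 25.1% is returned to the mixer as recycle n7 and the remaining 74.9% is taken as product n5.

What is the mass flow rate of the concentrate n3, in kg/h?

1617 kg/h

Overall sucrose balance (none leaves overhead): sucrose in fresh feed = sucrose in product, i.e. 2330×0.145 = (1−0.251)·n3·0.279.
n3 = 337.85/(0.279×0.749) = 1616.7 kg/h.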